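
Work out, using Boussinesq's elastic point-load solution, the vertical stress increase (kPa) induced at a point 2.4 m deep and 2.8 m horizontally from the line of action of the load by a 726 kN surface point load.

Boussinesq vertical stress below a point load on an elastic half-space:
Δσ_z = 3P/(2πz²) · [1 + (r/z)²]^(−5/2)
r/z = 2.8/2.4 = 1.1667; [1+(r/z)²]^(−5/2) = 0.11674.
Δσ_z = 3×726/(2π×2.4²) × 0.11674 = 60.18 × 0.11674 = 7.025 kPa

Δσ_z ≈ 7.03 kPa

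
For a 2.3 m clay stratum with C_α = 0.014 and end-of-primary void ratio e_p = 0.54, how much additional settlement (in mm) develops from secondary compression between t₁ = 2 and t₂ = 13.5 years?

S_s ≈ 17.3 mm

Secondary compression: S_s = C_α·H/(1+e_p)·log₁₀(t₂/t₁)
S_s = 0.014×2.3/(1+0.54)×log₁₀(13.5/2)
    = 0.02091 × 0.8293 = 0.01734 m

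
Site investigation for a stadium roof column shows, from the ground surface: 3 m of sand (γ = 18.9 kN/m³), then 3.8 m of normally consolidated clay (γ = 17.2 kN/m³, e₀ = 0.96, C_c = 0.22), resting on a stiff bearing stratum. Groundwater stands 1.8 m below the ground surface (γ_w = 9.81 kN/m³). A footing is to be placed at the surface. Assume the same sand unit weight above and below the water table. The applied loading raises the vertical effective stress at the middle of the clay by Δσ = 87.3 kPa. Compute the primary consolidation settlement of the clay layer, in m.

S_c ≈ 0.168 m

Mid-depth of clay below the ground surface: z = 3 + 3.8/2 = 4.9 m.
Total vertical stress at mid-clay: σ_v = 18.9×3 + 17.2×1.9 = 89.38 kPa.
Pore pressure: u = 9.81×(4.9 − 1.8) = 30.411 kPa.
Initial effective stress: σ'_0 = σ_v − u = 89.38 − 30.411 = 58.969 kPa.
Final effective stress: σ'_f = σ'_0 + Δσ = 58.969 + 87.3 = 146.27 kPa.
Normally consolidated clay, so the full stress increment lies on the virgin compression line:
S_c = C_c·H/(1+e₀)·log₁₀(σ'_f/σ'_0) = 0.22×3.8/(1+0.96)×log₁₀(146.27/58.969)
    = 0.42653 × 0.39453 = 0.1683 m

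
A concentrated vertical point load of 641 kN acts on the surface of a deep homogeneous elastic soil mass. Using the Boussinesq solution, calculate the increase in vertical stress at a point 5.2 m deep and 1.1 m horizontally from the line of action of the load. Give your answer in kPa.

Δσ_z ≈ 10.1 kPa

Boussinesq vertical stress below a point load on an elastic half-space:
Δσ_z = 3P/(2πz²) · [1 + (r/z)²]^(−5/2)
r/z = 1.1/5.2 = 0.21154; [1+(r/z)²]^(−5/2) = 0.89634.
Δσ_z = 3×641/(2π×5.2²) × 0.89634 = 11.319 × 0.89634 = 10.15 kPa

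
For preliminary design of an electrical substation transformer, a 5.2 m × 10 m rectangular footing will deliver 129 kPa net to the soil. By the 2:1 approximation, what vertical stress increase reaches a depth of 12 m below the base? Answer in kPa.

Δσ_z ≈ 17.7 kPa

By the 2:1 method the load spreads at 1 horizontal : 2 vertical, so at depth z the loaded area has grown by z in each plan dimension:
Δσ = qBL/((B+z)(L+z)) = 129×5.2×10/((5.2+12)(10+12)) = 17.727 kPa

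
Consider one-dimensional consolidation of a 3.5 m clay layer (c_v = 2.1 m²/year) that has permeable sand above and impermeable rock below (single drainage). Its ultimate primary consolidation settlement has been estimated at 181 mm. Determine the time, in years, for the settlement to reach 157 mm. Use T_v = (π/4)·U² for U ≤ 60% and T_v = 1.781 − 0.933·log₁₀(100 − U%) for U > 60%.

Drainage path length: H_d = H = 3.5 m (single drainage).
U = S(t)/S_ult = 157/181 = 0.8674.
U > 60%: T_v = 1.781 − 0.933·log₁₀(100 − 86.74) = 0.73368.
t = T_v·H_d²/c_v = 0.73368×3.5²/2.1 = 4.28 years.

t ≈ 4.28 years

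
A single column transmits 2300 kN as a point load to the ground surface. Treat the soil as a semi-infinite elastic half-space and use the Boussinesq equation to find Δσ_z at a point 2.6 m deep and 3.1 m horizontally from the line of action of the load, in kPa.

Boussinesq vertical stress below a point load on an elastic half-space:
Δσ_z = 3P/(2πz²) · [1 + (r/z)²]^(−5/2)
r/z = 3.1/2.6 = 1.1923; [1+(r/z)²]^(−5/2) = 0.10958.
Δσ_z = 3×2300/(2π×2.6²) × 0.10958 = 162.45 × 0.10958 = 17.8 kPa

Δσ_z ≈ 17.8 kPa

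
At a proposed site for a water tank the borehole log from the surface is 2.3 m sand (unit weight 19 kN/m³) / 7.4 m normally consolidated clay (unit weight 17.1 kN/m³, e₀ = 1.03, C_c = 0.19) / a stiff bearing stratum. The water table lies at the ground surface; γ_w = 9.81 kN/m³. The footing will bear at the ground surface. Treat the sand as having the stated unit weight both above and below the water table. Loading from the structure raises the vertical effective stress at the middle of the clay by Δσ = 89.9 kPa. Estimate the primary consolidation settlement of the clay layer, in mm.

S_c ≈ 317 mm

Mid-depth of clay below the ground surface: z = 2.3 + 7.4/2 = 6 m.
Total vertical stress at mid-clay: σ_v = 19×2.3 + 17.1×3.7 = 106.97 kPa.
Pore pressure: u = 9.81×(6 − 0) = 58.86 kPa.
Initial effective stress: σ'_0 = σ_v − u = 106.97 − 58.86 = 48.11 kPa.
Final effective stress: σ'_f = σ'_0 + Δσ = 48.11 + 89.9 = 138.01 kPa.
Normally consolidated clay, so the full stress increment lies on the virgin compression line:
S_c = C_c·H/(1+e₀)·log₁₀(σ'_f/σ'_0) = 0.19×7.4/(1+1.03)×log₁₀(138.01/48.11)
    = 0.69261 × 0.45768 = 0.317 m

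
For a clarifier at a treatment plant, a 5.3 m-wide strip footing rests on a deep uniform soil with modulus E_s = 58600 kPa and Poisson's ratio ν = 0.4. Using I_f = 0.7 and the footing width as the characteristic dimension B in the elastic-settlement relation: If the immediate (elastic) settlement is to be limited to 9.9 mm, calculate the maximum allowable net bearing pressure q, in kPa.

S_e = q·B·(1−ν²)/E_s · I_f  ⇒  q = S_e·E_s / (B·(1−ν²)·I_f).
q = 0.0099 × 58600 / (5.3 × 0.84 × 0.7) = 186.2 kPa

q ≈ 186 kPa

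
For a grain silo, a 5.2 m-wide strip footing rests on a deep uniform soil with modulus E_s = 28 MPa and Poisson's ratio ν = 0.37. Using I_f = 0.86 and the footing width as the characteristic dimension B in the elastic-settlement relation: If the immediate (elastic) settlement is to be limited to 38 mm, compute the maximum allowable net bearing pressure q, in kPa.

q ≈ 276 kPa

E_s = 28 MPa = 28000 kPa.
S_e = q·B·(1−ν²)/E_s · I_f  ⇒  q = S_e·E_s / (B·(1−ν²)·I_f).
q = 0.038 × 28000 / (5.2 × 0.8631 × 0.86) = 275.7 kPa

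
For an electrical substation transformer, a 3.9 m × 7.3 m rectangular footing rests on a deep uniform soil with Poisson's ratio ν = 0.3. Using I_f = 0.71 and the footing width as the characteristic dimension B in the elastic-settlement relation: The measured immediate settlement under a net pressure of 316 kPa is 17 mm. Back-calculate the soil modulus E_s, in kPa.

E_s ≈ 46800 kPa

S_e = q·B·(1−ν²)/E_s · I_f  ⇒  E_s = q·B·(1−ν²)·I_f / S_e.
E_s = 316 × 3.9 × 0.91 × 0.71 / 0.017 = 46840 kPa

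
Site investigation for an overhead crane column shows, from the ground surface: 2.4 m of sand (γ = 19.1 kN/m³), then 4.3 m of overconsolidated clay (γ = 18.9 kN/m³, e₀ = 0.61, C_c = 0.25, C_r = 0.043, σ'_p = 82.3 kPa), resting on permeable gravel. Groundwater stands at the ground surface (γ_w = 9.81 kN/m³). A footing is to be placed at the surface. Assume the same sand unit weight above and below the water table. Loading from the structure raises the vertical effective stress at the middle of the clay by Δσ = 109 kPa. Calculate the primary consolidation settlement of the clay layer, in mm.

S_c ≈ 209 mm

Mid-depth of clay below the ground surface: z = 2.4 + 4.3/2 = 4.55 m.
Total vertical stress at mid-clay: σ_v = 19.1×2.4 + 18.9×2.15 = 86.475 kPa.
Pore pressure: u = 9.81×(4.55 − 0) = 44.636 kPa.
Initial effective stress: σ'_0 = σ_v − u = 86.475 − 44.636 = 41.839 kPa.
Final effective stress: σ'_f = 41.839 + 109 = 150.84 kPa.
σ'_f = 150.84 > σ'_p = 82.3 kPa, so the stress path crosses the preconsolidation pressure — recompression up to σ'_p, then virgin compression beyond:
S_c = H/(1+e₀)·[C_r·log₁₀(σ'_p/σ'_0) + C_c·log₁₀(σ'_f/σ'_p)]
    = 4.3/1.61 × [0.043×log₁₀(82.3/41.839) + 0.25×log₁₀(150.84/82.3)]
    = 2.6708 × [0.012634 + 0.065779] = 0.2094 m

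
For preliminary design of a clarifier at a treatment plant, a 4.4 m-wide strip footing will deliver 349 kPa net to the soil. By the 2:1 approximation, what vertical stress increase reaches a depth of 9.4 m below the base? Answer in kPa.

Δσ_z ≈ 111 kPa

By the 2:1 method the load spreads at 1 horizontal : 2 vertical, so at depth z the loaded area has grown by z in each plan dimension:
Δσ = qB/(B+z) = 349×4.4/(4.4+9.4) = 111.28 kPa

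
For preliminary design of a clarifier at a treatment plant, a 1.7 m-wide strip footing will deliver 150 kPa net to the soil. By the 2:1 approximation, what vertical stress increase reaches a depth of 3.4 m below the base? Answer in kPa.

By the 2:1 method the load spreads at 1 horizontal : 2 vertical, so at depth z the loaded area has grown by z in each plan dimension:
Δσ = qB/(B+z) = 150×1.7/(1.7+3.4) = 50 kPa

Δσ_z ≈ 50 kPa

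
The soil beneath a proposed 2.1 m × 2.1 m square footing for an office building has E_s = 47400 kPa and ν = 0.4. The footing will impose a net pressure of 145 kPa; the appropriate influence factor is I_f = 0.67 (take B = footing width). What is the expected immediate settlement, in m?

Immediate (elastic) settlement: S_e = q·B·(1−ν²)/E_s · I_f.
S_e = 145 × 2.1 × (1 − 0.4²) / 47400 × 0.67
    = 145 × 2.1 × 0.84 / 47400 × 0.67
    = 0.003615 m

S_e ≈ 0.00362 m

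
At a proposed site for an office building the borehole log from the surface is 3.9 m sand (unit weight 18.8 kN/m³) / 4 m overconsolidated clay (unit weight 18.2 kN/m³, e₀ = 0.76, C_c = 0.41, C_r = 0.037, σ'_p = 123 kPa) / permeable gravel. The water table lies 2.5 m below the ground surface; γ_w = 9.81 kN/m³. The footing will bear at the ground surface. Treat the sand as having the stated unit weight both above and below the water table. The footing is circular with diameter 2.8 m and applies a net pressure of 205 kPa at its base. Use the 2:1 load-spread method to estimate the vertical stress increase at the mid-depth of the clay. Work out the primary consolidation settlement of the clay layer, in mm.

Mid-depth of clay below the ground surface: z = 3.9 + 4/2 = 5.9 m.
Total vertical stress at mid-clay: σ_v = 18.8×3.9 + 18.2×2 = 109.72 kPa.
Pore pressure: u = 9.81×(5.9 − 2.5) = 33.354 kPa.
Initial effective stress: σ'_0 = σ_v − u = 109.72 − 33.354 = 76.366 kPa.
Stress increase at mid-clay by the 2:1 spreading method:
Δσ ≈ qD²/(D+z)² = 205×2.8²/(2.8+5.9)² = 21.234 kPa
Final effective stress: σ'_f = 76.366 + 21.234 = 97.6 kPa.
σ'_f = 97.6 ≤ σ'_p = 123 kPa, so the clay remains overconsolidated and only the recompression index applies:
S_c = C_r·H/(1+e₀)·log₁₀(σ'_f/σ'_0) = 0.037×4/1.76×log₁₀(97.6/76.366)
    = 0.08409 × 0.10655 = 0.00896 m

S_c ≈ 8.96 mm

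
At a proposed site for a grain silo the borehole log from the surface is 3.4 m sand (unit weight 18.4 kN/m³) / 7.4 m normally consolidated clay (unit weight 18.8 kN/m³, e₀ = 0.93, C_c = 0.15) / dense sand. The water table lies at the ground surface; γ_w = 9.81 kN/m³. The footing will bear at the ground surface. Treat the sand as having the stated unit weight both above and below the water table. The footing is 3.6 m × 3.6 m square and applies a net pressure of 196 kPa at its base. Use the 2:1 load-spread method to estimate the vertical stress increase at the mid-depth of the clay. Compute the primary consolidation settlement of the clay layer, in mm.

S_c ≈ 75.9 mm

Mid-depth of clay below the ground surface: z = 3.4 + 7.4/2 = 7.1 m.
Total vertical stress at mid-clay: σ_v = 18.4×3.4 + 18.8×3.7 = 132.12 kPa.
Pore pressure: u = 9.81×(7.1 − 0) = 69.651 kPa.
Initial effective stress: σ'_0 = σ_v − u = 132.12 − 69.651 = 62.469 kPa.
Stress increase at mid-clay by the 2:1 spreading method:
Δσ = qBL/((B+z)(L+z)) = 196×3.6×3.6/((3.6+7.1)(3.6+7.1)) = 22.187 kPa
Final effective stress: σ'_f = σ'_0 + Δσ = 62.469 + 22.187 = 84.656 kPa.
Normally consolidated clay, so the full stress increment lies on the virgin compression line:
S_c = C_c·H/(1+e₀)·log₁₀(σ'_f/σ'_0) = 0.15×7.4/(1+0.93)×log₁₀(84.656/62.469)
    = 0.57513 × 0.13199 = 0.07591 m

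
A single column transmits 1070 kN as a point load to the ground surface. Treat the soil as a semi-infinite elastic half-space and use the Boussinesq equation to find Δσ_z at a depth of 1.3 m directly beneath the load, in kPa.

Δσ_z ≈ 302 kPa

Boussinesq vertical stress below a point load on an elastic half-space:
Δσ_z = 3P/(2πz²) · [1 + (r/z)²]^(−5/2)
r/z = 0/1.3 = 0; [1+(r/z)²]^(−5/2) = 1.
Δσ_z = 3×1070/(2π×1.3²) × 1 = 302.3 × 1 = 302.3 kPa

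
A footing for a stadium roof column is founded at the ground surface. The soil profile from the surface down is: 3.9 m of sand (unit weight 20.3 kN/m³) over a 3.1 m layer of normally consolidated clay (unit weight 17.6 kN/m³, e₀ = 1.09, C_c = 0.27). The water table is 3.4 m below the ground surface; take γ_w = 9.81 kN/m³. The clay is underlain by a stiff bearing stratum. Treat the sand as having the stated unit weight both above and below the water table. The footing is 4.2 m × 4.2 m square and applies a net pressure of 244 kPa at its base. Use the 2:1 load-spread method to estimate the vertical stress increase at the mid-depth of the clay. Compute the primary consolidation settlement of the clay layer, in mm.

Mid-depth of clay below the ground surface: z = 3.9 + 3.1/2 = 5.45 m.
Total vertical stress at mid-clay: σ_v = 20.3×3.9 + 17.6×1.55 = 106.45 kPa.
Pore pressure: u = 9.81×(5.45 − 3.4) = 20.11 kPa.
Initial effective stress: σ'_0 = σ_v − u = 106.45 − 20.11 = 86.34 kPa.
Stress increase at mid-clay by the 2:1 spreading method:
Δσ = qBL/((B+z)(L+z)) = 244×4.2×4.2/((4.2+5.45)(4.2+5.45)) = 46.22 kPa
Final effective stress: σ'_f = σ'_0 + Δσ = 86.34 + 46.22 = 132.56 kPa.
Normally consolidated clay, so the full stress increment lies on the virgin compression line:
S_c = C_c·H/(1+e₀)·log₁₀(σ'_f/σ'_0) = 0.27×3.1/(1+1.09)×log₁₀(132.56/86.34)
    = 0.40048 × 0.1862 = 0.07457 m

S_c ≈ 74.6 mm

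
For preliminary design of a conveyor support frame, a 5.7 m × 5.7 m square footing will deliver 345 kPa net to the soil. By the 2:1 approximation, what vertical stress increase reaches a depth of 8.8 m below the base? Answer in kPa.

By the 2:1 method the load spreads at 1 horizontal : 2 vertical, so at depth z the loaded area has grown by z in each plan dimension:
Δσ = qBL/((B+z)(L+z)) = 345×5.7×5.7/((5.7+8.8)(5.7+8.8)) = 53.313 kPa

Δσ_z ≈ 53.3 kPa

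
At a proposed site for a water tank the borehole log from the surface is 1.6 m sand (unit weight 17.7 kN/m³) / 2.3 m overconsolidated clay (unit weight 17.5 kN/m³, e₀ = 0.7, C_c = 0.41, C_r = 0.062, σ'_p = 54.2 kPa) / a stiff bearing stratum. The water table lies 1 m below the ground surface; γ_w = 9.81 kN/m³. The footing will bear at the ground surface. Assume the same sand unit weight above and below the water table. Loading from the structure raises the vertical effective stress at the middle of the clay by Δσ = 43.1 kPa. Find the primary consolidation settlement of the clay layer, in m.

S_c ≈ 0.0963 m

Mid-depth of clay below the ground surface: z = 1.6 + 2.3/2 = 2.75 m.
Total vertical stress at mid-clay: σ_v = 17.7×1.6 + 17.5×1.15 = 48.445 kPa.
Pore pressure: u = 9.81×(2.75 − 1) = 17.168 kPa.
Initial effective stress: σ'_0 = σ_v − u = 48.445 − 17.168 = 31.277 kPa.
Final effective stress: σ'_f = 31.277 + 43.1 = 74.377 kPa.
σ'_f = 74.377 > σ'_p = 54.2 kPa, so the stress path crosses the preconsolidation pressure — recompression up to σ'_p, then virgin compression beyond:
S_c = H/(1+e₀)·[C_r·log₁₀(σ'_p/σ'_0) + C_c·log₁₀(σ'_f/σ'_p)]
    = 2.3/1.7 × [0.062×log₁₀(54.2/31.277) + 0.41×log₁₀(74.377/54.2)]
    = 1.3529 × [0.014804 + 0.05635] = 0.09626 m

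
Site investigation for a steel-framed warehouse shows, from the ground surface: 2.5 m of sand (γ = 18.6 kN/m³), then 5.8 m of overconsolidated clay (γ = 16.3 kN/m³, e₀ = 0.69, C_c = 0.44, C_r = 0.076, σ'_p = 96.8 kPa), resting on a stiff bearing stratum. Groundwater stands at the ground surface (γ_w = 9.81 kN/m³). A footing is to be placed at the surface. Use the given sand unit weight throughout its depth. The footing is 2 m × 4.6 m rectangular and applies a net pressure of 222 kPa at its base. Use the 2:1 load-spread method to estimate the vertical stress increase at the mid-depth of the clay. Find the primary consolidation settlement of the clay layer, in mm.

Mid-depth of clay below the ground surface: z = 2.5 + 5.8/2 = 5.4 m.
Total vertical stress at mid-clay: σ_v = 18.6×2.5 + 16.3×2.9 = 93.77 kPa.
Pore pressure: u = 9.81×(5.4 − 0) = 52.974 kPa.
Initial effective stress: σ'_0 = σ_v − u = 93.77 − 52.974 = 40.796 kPa.
Stress increase at mid-clay by the 2:1 spreading method:
Δσ = qBL/((B+z)(L+z)) = 222×2×4.6/((2+5.4)(4.6+5.4)) = 27.6 kPa
Final effective stress: σ'_f = 40.796 + 27.6 = 68.396 kPa.
σ'_f = 68.396 ≤ σ'_p = 96.8 kPa, so the clay remains overconsolidated and only the recompression index applies:
S_c = C_r·H/(1+e₀)·log₁₀(σ'_f/σ'_0) = 0.076×5.8/1.69×log₁₀(68.396/40.796)
    = 0.26083 × 0.22441 = 0.05853 m

S_c ≈ 58.5 mm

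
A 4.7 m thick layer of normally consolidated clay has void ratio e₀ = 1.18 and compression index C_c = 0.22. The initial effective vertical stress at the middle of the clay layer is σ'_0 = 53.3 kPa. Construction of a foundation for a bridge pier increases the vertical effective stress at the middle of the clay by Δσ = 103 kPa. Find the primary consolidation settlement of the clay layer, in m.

Final effective stress: σ'_f = σ'_0 + Δσ = 53.3 + 103 = 156.3 kPa.
Normally consolidated clay, so the full stress increment lies on the virgin compression line:
S_c = C_c·H/(1+e₀)·log₁₀(σ'_f/σ'_0) = 0.22×4.7/(1+1.18)×log₁₀(156.3/53.3)
    = 0.47431 × 0.46723 = 0.2216 m

S_c ≈ 0.222 m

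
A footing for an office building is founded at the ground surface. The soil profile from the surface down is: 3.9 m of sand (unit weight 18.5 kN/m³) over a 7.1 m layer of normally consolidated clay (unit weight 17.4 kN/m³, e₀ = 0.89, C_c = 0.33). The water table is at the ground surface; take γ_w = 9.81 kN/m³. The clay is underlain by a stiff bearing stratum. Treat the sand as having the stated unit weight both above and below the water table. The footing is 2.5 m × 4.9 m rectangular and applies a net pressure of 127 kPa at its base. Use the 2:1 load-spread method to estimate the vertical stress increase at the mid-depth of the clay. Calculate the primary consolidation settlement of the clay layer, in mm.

Mid-depth of clay below the ground surface: z = 3.9 + 7.1/2 = 7.45 m.
Total vertical stress at mid-clay: σ_v = 18.5×3.9 + 17.4×3.55 = 133.92 kPa.
Pore pressure: u = 9.81×(7.45 − 0) = 73.085 kPa.
Initial effective stress: σ'_0 = σ_v − u = 133.92 − 73.085 = 60.835 kPa.
Stress increase at mid-clay by the 2:1 spreading method:
Δσ = qBL/((B+z)(L+z)) = 127×2.5×4.9/((2.5+7.45)(4.9+7.45)) = 12.66 kPa
Final effective stress: σ'_f = σ'_0 + Δσ = 60.835 + 12.66 = 73.495 kPa.
Normally consolidated clay, so the full stress increment lies on the virgin compression line:
S_c = C_c·H/(1+e₀)·log₁₀(σ'_f/σ'_0) = 0.33×7.1/(1+0.89)×log₁₀(73.495/60.835)
    = 1.2397 × 0.082104 = 0.1018 m

S_c ≈ 102 mm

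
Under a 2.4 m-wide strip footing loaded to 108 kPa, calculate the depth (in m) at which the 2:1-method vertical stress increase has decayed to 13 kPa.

2:1 spreading — at depth z the loaded area has grown by z in each plan dimension:
qB/(B+z) = Δσ_z ⇒ z = qB/Δσ_z − B = 108×2.4/13 − 2.4 = 17.54 m

z ≈ 17.5 m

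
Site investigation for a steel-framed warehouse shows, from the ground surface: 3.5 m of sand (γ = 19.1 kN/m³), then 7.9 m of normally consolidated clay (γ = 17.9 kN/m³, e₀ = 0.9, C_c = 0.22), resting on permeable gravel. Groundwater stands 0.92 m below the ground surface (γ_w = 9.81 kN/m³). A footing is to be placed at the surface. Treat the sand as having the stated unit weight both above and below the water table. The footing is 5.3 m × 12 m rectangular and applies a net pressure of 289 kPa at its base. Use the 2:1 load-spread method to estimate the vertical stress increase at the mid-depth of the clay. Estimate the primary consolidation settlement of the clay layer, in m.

Mid-depth of clay below the ground surface: z = 3.5 + 7.9/2 = 7.45 m.
Total vertical stress at mid-clay: σ_v = 19.1×3.5 + 17.9×3.95 = 137.56 kPa.
Pore pressure: u = 9.81×(7.45 − 0.92) = 64.059 kPa.
Initial effective stress: σ'_0 = σ_v − u = 137.56 − 64.059 = 73.501 kPa.
Stress increase at mid-clay by the 2:1 spreading method:
Δσ = qBL/((B+z)(L+z)) = 289×5.3×12/((5.3+7.45)(12+7.45)) = 74.118 kPa
Final effective stress: σ'_f = σ'_0 + Δσ = 73.501 + 74.118 = 147.62 kPa.
Normally consolidated clay, so the full stress increment lies on the virgin compression line:
S_c = C_c·H/(1+e₀)·log₁₀(σ'_f/σ'_0) = 0.22×7.9/(1+0.9)×log₁₀(147.62/73.501)
    = 0.91474 × 0.30285 = 0.277 m

S_c ≈ 0.277 m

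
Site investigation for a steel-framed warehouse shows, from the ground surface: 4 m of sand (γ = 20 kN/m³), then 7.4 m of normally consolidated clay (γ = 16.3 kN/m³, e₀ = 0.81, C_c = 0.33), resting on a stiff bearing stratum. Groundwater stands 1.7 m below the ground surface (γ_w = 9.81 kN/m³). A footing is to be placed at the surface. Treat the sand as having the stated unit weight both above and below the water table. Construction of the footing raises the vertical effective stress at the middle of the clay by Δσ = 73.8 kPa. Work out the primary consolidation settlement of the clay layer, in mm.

S_c ≈ 378 mm

Mid-depth of clay below the ground surface: z = 4 + 7.4/2 = 7.7 m.
Total vertical stress at mid-clay: σ_v = 20×4 + 16.3×3.7 = 140.31 kPa.
Pore pressure: u = 9.81×(7.7 − 1.7) = 58.86 kPa.
Initial effective stress: σ'_0 = σ_v − u = 140.31 − 58.86 = 81.45 kPa.
Final effective stress: σ'_f = σ'_0 + Δσ = 81.45 + 73.8 = 155.25 kPa.
Normally consolidated clay, so the full stress increment lies on the virgin compression line:
S_c = C_c·H/(1+e₀)·log₁₀(σ'_f/σ'_0) = 0.33×7.4/(1+0.81)×log₁₀(155.25/81.45)
    = 1.3492 × 0.28014 = 0.378 m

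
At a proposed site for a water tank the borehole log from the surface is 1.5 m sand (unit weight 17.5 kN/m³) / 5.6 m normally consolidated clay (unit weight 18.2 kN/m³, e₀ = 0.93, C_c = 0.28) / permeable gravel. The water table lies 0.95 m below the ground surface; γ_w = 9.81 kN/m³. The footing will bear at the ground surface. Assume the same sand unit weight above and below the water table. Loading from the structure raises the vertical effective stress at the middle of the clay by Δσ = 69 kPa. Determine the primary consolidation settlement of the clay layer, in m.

S_c ≈ 0.331 m

Mid-depth of clay below the ground surface: z = 1.5 + 5.6/2 = 4.3 m.
Total vertical stress at mid-clay: σ_v = 17.5×1.5 + 18.2×2.8 = 77.21 kPa.
Pore pressure: u = 9.81×(4.3 − 0.95) = 32.864 kPa.
Initial effective stress: σ'_0 = σ_v − u = 77.21 − 32.864 = 44.346 kPa.
Final effective stress: σ'_f = σ'_0 + Δσ = 44.346 + 69 = 113.35 kPa.
Normally consolidated clay, so the full stress increment lies on the virgin compression line:
S_c = C_c·H/(1+e₀)·log₁₀(σ'_f/σ'_0) = 0.28×5.6/(1+0.93)×log₁₀(113.35/44.346)
    = 0.81244 × 0.40757 = 0.3311 m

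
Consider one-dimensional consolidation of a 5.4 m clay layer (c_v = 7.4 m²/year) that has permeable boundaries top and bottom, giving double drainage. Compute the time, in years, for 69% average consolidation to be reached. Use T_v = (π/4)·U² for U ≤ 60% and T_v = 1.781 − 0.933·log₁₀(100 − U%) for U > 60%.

Drainage path length: H_d = H/2 = 2.7 m (double drainage).
U > 60%: T_v = 1.781 − 0.933·log₁₀(100 − 69) = 0.38956.
t = T_v·H_d²/c_v = 0.38956×2.7²/7.4 = 0.3838 years.

t ≈ 0.384 years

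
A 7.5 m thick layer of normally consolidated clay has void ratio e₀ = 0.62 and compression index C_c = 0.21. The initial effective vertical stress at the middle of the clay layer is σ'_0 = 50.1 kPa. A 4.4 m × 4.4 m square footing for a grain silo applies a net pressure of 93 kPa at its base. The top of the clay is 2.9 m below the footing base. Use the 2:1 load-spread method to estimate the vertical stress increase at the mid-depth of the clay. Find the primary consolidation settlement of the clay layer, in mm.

S_c ≈ 109 mm

Mid-depth of clay below the footing base: z = 2.9 + 7.5/2 = 6.65 m.
Stress increase at mid-clay by the 2:1 spreading method:
Δσ = qBL/((B+z)(L+z)) = 93×4.4×4.4/((4.4+6.65)(4.4+6.65)) = 14.746 kPa
Final effective stress: σ'_f = σ'_0 + Δσ = 50.1 + 14.746 = 64.846 kPa.
Normally consolidated clay, so the full stress increment lies on the virgin compression line:
S_c = C_c·H/(1+e₀)·log₁₀(σ'_f/σ'_0) = 0.21×7.5/(1+0.62)×log₁₀(64.846/50.1)
    = 0.97222 × 0.11205 = 0.1089 m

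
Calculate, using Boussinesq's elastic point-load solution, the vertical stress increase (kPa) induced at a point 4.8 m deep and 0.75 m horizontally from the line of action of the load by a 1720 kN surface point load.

Boussinesq vertical stress below a point load on an elastic half-space:
Δσ_z = 3P/(2πz²) · [1 + (r/z)²]^(−5/2)
r/z = 0.75/4.8 = 0.15625; [1+(r/z)²]^(−5/2) = 0.94148.
Δσ_z = 3×1720/(2π×4.8²) × 0.94148 = 35.644 × 0.94148 = 33.56 kPa

Δσ_z ≈ 33.6 kPa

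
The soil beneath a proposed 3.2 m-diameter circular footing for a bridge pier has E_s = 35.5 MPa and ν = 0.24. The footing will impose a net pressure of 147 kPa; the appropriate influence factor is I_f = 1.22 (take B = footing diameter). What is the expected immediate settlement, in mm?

S_e ≈ 15.2 mm

Immediate (elastic) settlement: S_e = q·B·(1−ν²)/E_s · I_f.
E_s = 35.5 MPa = 35500 kPa.
S_e = 147 × 3.2 × (1 − 0.24²) / 35500 × 1.22
    = 147 × 3.2 × 0.9424 / 35500 × 1.22
    = 0.01523 m = 15.23 mm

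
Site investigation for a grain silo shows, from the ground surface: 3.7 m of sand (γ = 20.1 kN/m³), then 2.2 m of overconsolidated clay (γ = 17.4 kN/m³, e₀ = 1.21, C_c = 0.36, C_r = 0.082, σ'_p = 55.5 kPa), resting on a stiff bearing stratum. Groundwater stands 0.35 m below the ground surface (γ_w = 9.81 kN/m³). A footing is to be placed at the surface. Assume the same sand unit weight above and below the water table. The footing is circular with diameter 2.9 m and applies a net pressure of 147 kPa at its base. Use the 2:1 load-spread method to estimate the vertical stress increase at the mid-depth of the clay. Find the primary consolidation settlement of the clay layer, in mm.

S_c ≈ 41.5 mm

Mid-depth of clay below the ground surface: z = 3.7 + 2.2/2 = 4.8 m.
Total vertical stress at mid-clay: σ_v = 20.1×3.7 + 17.4×1.1 = 93.51 kPa.
Pore pressure: u = 9.81×(4.8 − 0.35) = 43.655 kPa.
Initial effective stress: σ'_0 = σ_v − u = 93.51 − 43.655 = 49.855 kPa.
Stress increase at mid-clay by the 2:1 spreading method:
Δσ ≈ qD²/(D+z)² = 147×2.9²/(2.9+4.8)² = 20.851 kPa
Final effective stress: σ'_f = 49.855 + 20.851 = 70.706 kPa.
σ'_f = 70.706 > σ'_p = 55.5 kPa, so the stress path crosses the preconsolidation pressure — recompression up to σ'_p, then virgin compression beyond:
S_c = H/(1+e₀)·[C_r·log₁₀(σ'_p/σ'_0) + C_c·log₁₀(σ'_f/σ'_p)]
    = 2.2/2.21 × [0.082×log₁₀(55.5/49.855) + 0.36×log₁₀(70.706/55.5)]
    = 0.99548 × [0.0038199 + 0.037859] = 0.04149 m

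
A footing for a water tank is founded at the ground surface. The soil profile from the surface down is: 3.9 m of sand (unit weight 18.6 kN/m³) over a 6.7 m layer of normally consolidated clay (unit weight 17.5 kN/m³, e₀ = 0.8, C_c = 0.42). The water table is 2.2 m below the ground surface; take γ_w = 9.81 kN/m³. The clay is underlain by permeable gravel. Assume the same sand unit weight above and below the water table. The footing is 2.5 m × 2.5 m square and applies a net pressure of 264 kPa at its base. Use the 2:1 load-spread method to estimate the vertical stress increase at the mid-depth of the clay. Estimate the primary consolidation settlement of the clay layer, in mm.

S_c ≈ 131 mm

Mid-depth of clay below the ground surface: z = 3.9 + 6.7/2 = 7.25 m.
Total vertical stress at mid-clay: σ_v = 18.6×3.9 + 17.5×3.35 = 131.17 kPa.
Pore pressure: u = 9.81×(7.25 − 2.2) = 49.541 kPa.
Initial effective stress: σ'_0 = σ_v − u = 131.17 − 49.541 = 81.629 kPa.
Stress increase at mid-clay by the 2:1 spreading method:
Δσ = qBL/((B+z)(L+z)) = 264×2.5×2.5/((2.5+7.25)(2.5+7.25)) = 17.357 kPa
Final effective stress: σ'_f = σ'_0 + Δσ = 81.629 + 17.357 = 98.986 kPa.
Normally consolidated clay, so the full stress increment lies on the virgin compression line:
S_c = C_c·H/(1+e₀)·log₁₀(σ'_f/σ'_0) = 0.42×6.7/(1+0.8)×log₁₀(98.986/81.629)
    = 1.5633 × 0.083729 = 0.1309 m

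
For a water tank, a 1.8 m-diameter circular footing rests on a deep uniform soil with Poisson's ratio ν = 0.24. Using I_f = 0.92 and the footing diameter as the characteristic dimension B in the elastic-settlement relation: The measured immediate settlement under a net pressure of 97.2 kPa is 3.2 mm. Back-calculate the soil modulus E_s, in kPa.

S_e = q·B·(1−ν²)/E_s · I_f  ⇒  E_s = q·B·(1−ν²)·I_f / S_e.
E_s = 97.2 × 1.8 × 0.9424 × 0.92 / 0.0032 = 47400 kPa

E_s ≈ 47400 kPa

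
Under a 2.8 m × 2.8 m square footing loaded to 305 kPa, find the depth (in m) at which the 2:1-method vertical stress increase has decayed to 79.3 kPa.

z ≈ 2.69 m

2:1 spreading — at depth z the loaded area has grown by z in each plan dimension:
qB²/(B+z)² = Δσ_z ⇒ z = B(√(q/Δσ_z) − 1) = 2.8×(√(305/79.3) − 1) = 2.691 m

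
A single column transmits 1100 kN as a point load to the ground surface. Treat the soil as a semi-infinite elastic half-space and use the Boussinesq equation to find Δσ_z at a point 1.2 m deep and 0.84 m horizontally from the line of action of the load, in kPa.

Boussinesq vertical stress below a point load on an elastic half-space:
Δσ_z = 3P/(2πz²) · [1 + (r/z)²]^(−5/2)
r/z = 0.84/1.2 = 0.7; [1+(r/z)²]^(−5/2) = 0.36901.
Δσ_z = 3×1100/(2π×1.2²) × 0.36901 = 364.73 × 0.36901 = 134.6 kPa

Δσ_z ≈ 135 kPa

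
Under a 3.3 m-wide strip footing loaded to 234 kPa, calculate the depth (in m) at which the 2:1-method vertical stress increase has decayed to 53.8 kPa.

2:1 spreading — at depth z the loaded area has grown by z in each plan dimension:
qB/(B+z) = Δσ_z ⇒ z = qB/Δσ_z − B = 234×3.3/53.8 − 3.3 = 11.05 m

z ≈ 11.1 m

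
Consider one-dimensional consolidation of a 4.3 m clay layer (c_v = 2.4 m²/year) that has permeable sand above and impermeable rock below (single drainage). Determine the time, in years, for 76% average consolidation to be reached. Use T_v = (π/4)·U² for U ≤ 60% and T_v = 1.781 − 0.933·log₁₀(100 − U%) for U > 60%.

t ≈ 3.8 years

Drainage path length: H_d = H = 4.3 m (single drainage).
U > 60%: T_v = 1.781 − 0.933·log₁₀(100 − 76) = 0.49326.
t = T_v·H_d²/c_v = 0.49326×4.3²/2.4 = 3.8 years.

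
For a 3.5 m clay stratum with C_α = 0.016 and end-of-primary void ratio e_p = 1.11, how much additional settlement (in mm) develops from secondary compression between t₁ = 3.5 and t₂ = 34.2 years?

Secondary compression: S_s = C_α·H/(1+e_p)·log₁₀(t₂/t₁)
S_s = 0.016×3.5/(1+1.11)×log₁₀(34.2/3.5)
    = 0.02654 × 0.99 = 0.02627 m

S_s ≈ 26.3 mm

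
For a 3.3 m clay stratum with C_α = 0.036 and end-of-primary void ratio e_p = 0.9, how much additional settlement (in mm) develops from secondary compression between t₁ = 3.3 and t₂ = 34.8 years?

Secondary compression: S_s = C_α·H/(1+e_p)·log₁₀(t₂/t₁)
S_s = 0.036×3.3/(1+0.9)×log₁₀(34.8/3.3)
    = 0.06253 × 1.023 = 0.06397 m

S_s ≈ 64 mm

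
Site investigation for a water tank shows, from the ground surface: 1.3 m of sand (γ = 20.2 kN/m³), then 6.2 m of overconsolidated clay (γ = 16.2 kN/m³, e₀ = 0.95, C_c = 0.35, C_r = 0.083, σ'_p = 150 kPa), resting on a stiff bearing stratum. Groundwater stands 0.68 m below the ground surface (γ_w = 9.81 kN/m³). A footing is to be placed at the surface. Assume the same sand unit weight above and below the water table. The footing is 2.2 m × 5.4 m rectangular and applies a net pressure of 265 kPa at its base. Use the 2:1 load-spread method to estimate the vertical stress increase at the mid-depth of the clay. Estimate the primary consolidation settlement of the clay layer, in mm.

S_c ≈ 91.3 mm

Mid-depth of clay below the ground surface: z = 1.3 + 6.2/2 = 4.4 m.
Total vertical stress at mid-clay: σ_v = 20.2×1.3 + 16.2×3.1 = 76.48 kPa.
Pore pressure: u = 9.81×(4.4 − 0.68) = 36.493 kPa.
Initial effective stress: σ'_0 = σ_v − u = 76.48 − 36.493 = 39.987 kPa.
Stress increase at mid-clay by the 2:1 spreading method:
Δσ = qBL/((B+z)(L+z)) = 265×2.2×5.4/((2.2+4.4)(5.4+4.4)) = 48.673 kPa
Final effective stress: σ'_f = 39.987 + 48.673 = 88.66 kPa.
σ'_f = 88.66 ≤ σ'_p = 150 kPa, so the clay remains overconsolidated and only the recompression index applies:
S_c = C_r·H/(1+e₀)·log₁₀(σ'_f/σ'_0) = 0.083×6.2/1.95×log₁₀(88.66/39.987)
    = 0.2639 × 0.34581 = 0.09126 m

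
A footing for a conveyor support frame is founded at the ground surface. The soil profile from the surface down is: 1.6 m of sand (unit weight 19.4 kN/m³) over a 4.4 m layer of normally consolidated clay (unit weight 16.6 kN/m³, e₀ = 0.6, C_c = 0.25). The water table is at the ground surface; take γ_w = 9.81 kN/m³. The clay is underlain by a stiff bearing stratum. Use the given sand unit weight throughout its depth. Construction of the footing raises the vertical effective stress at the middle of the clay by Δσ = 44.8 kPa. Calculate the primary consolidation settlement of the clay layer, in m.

S_c ≈ 0.271 m

Mid-depth of clay below the ground surface: z = 1.6 + 4.4/2 = 3.8 m.
Total vertical stress at mid-clay: σ_v = 19.4×1.6 + 16.6×2.2 = 67.56 kPa.
Pore pressure: u = 9.81×(3.8 − 0) = 37.278 kPa.
Initial effective stress: σ'_0 = σ_v − u = 67.56 − 37.278 = 30.282 kPa.
Final effective stress: σ'_f = σ'_0 + Δσ = 30.282 + 44.8 = 75.082 kPa.
Normally consolidated clay, so the full stress increment lies on the virgin compression line:
S_c = C_c·H/(1+e₀)·log₁₀(σ'_f/σ'_0) = 0.25×4.4/(1+0.6)×log₁₀(75.082/30.282)
    = 0.6875 × 0.39435 = 0.2711 m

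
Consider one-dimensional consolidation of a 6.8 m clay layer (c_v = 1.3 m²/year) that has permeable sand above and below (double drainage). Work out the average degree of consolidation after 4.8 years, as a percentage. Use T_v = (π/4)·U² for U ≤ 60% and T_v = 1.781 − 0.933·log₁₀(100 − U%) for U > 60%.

U ≈ 78.6 %

Drainage path length: H_d = H/2 = 3.4 m (double drainage).
T_v = c_v·t/H_d² = 1.3×4.8/3.4² = 0.53979.
T_v = 0.53979 corresponds to the U > 60% branch:
U = 1 − 10^((1.781 − T_v)/0.933)/100 = 0.786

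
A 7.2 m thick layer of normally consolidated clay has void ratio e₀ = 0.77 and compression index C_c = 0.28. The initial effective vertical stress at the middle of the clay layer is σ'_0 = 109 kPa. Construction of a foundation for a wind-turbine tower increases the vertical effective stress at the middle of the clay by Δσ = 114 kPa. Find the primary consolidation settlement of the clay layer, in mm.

S_c ≈ 354 mm

Final effective stress: σ'_f = σ'_0 + Δσ = 109 + 114 = 223 kPa.
Normally consolidated clay, so the full stress increment lies on the virgin compression line:
S_c = C_c·H/(1+e₀)·log₁₀(σ'_f/σ'_0) = 0.28×7.2/(1+0.77)×log₁₀(223/109)
    = 1.139 × 0.31088 = 0.3541 m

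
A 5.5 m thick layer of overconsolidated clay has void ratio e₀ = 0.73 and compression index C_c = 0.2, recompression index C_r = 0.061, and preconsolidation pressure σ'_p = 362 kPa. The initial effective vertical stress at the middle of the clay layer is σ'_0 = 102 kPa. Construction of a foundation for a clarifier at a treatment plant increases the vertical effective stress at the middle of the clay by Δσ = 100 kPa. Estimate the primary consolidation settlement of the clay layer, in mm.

Final effective stress: σ'_f = 102 + 100 = 202 kPa.
σ'_f = 202 ≤ σ'_p = 362 kPa, so the clay remains overconsolidated and only the recompression index applies:
S_c = C_r·H/(1+e₀)·log₁₀(σ'_f/σ'_0) = 0.061×5.5/1.73×log₁₀(202/102)
    = 0.19393 × 0.29675 = 0.05755 m

S_c ≈ 57.5 mm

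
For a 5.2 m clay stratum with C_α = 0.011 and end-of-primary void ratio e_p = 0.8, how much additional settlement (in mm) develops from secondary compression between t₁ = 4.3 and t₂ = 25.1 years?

Secondary compression: S_s = C_α·H/(1+e_p)·log₁₀(t₂/t₁)
S_s = 0.011×5.2/(1+0.8)×log₁₀(25.1/4.3)
    = 0.03178 × 0.7662 = 0.02435 m

S_s ≈ 24.3 mm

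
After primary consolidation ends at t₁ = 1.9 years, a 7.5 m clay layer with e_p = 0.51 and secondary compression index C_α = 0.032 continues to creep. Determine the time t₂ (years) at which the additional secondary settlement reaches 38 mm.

S_s = C_α·H/(1+e_p)·log₁₀(t₂/t₁) ⇒ log₁₀(t₂/t₁) = S_s·(1+e_p)/(C_α·H).
log₁₀(t₂/t₁) = 0.038 × (1+0.51) / (0.032×7.5) = 0.2391
t₂ = t₁ × 10^0.2391 = 1.9 × 1.734 = 3.295 years

t₂ ≈ 3.29 years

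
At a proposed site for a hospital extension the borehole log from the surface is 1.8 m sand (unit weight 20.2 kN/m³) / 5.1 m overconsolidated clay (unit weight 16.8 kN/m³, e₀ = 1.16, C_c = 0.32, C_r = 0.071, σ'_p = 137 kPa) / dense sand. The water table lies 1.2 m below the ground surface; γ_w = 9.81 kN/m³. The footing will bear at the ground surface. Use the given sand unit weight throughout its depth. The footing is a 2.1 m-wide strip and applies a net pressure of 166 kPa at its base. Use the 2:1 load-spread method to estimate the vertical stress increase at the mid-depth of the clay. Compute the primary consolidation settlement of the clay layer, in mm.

Mid-depth of clay below the ground surface: z = 1.8 + 5.1/2 = 4.35 m.
Total vertical stress at mid-clay: σ_v = 20.2×1.8 + 16.8×2.55 = 79.2 kPa.
Pore pressure: u = 9.81×(4.35 − 1.2) = 30.902 kPa.
Initial effective stress: σ'_0 = σ_v − u = 79.2 − 30.902 = 48.298 kPa.
Stress increase at mid-clay by the 2:1 spreading method:
Δσ = qB/(B+z) = 166×2.1/(2.1+4.35) = 54.047 kPa
Final effective stress: σ'_f = 48.298 + 54.047 = 102.34 kPa.
σ'_f = 102.34 ≤ σ'_p = 137 kPa, so the clay remains overconsolidated and only the recompression index applies:
S_c = C_r·H/(1+e₀)·log₁₀(σ'_f/σ'_0) = 0.071×5.1/2.16×log₁₀(102.34/48.298)
    = 0.16764 × 0.32612 = 0.05467 m

S_c ≈ 54.7 mm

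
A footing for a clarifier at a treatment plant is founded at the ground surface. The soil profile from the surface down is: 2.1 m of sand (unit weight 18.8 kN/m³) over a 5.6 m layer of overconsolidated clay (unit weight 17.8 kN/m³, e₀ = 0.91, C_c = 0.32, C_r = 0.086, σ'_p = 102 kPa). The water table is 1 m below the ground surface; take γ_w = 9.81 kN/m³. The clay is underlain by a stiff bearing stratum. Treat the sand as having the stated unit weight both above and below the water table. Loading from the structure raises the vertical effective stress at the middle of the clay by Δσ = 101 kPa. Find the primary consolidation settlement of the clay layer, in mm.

S_c ≈ 238 mm

Mid-depth of clay below the ground surface: z = 2.1 + 5.6/2 = 4.9 m.
Total vertical stress at mid-clay: σ_v = 18.8×2.1 + 17.8×2.8 = 89.32 kPa.
Pore pressure: u = 9.81×(4.9 − 1) = 38.259 kPa.
Initial effective stress: σ'_0 = σ_v − u = 89.32 − 38.259 = 51.061 kPa.
Final effective stress: σ'_f = 51.061 + 101 = 152.06 kPa.
σ'_f = 152.06 > σ'_p = 102 kPa, so the stress path crosses the preconsolidation pressure — recompression up to σ'_p, then virgin compression beyond:
S_c = H/(1+e₀)·[C_r·log₁₀(σ'_p/σ'_0) + C_c·log₁₀(σ'_f/σ'_p)]
    = 5.6/1.91 × [0.086×log₁₀(102/51.061) + 0.32×log₁₀(152.06/102)]
    = 2.9319 × [0.025844 + 0.055493] = 0.2385 m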